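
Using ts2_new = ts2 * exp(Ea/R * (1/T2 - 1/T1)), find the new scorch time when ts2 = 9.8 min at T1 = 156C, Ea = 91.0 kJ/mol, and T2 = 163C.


Convert temperatures: T1 = 156 + 273.15 = 429.15 K, T2 = 163 + 273.15 = 436.15 K
ts2_new = 9.8 * exp(91000 / 8.314 * (1/436.15 - 1/429.15))
1/T2 - 1/T1 = -3.7398e-05
ts2_new = 6.51 min

6.51 min


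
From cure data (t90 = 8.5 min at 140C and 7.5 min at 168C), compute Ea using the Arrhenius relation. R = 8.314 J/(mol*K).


T1 = 413.15 K, T2 = 441.15 K
1/T1 - 1/T2 = 1.5363e-04
ln(t1/t2) = ln(8.5/7.5) = 0.1252
Ea = 8.314 * 0.1252 / 1.5363e-04 = 6773.6459 J/mol
Ea = 6.77 kJ/mol

6.77 kJ/mol


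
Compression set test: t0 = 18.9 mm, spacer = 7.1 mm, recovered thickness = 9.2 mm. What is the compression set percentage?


CS = (t0 - recovered) / (t0 - ts) * 100
= (18.9 - 9.2) / (18.9 - 7.1) * 100
= 9.7 / 11.8 * 100
= 82.2%

82.2%


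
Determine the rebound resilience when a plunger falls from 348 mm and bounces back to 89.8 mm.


Resilience = h_rebound / h_drop * 100
= 89.8 / 348 * 100
= 25.8%

25.8%


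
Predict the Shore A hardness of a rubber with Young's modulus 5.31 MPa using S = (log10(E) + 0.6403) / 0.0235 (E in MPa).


log10(E) = 0.0235*S - 0.6403  =>  S = (log10(E) + 0.6403) / 0.0235
log10(5.31) = 0.725095
S = (0.725095 + 0.6403) / 0.0235 = 1.365395 / 0.0235
S = 58.1

Shore A = 58.1


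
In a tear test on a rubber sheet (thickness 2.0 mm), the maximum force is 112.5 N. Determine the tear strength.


Tear strength = force / thickness
= 112.5 / 2.0
= 56.25 N/mm

56.25 N/mm


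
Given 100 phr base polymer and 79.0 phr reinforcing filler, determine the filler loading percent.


Filler % = filler / (rubber + filler) * 100
= 79.0 / (100 + 79.0) * 100
= 79.0 / 179.0 * 100
= 44.13%

44.13%


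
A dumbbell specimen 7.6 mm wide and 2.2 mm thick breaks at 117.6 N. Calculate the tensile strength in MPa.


Area = width * thickness = 7.6 * 2.2 = 16.72 mm^2
TS = force / area = 117.6 / 16.72 = 7.03 MPa

7.03 MPa


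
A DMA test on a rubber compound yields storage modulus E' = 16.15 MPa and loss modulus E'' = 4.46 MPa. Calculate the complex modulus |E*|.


|E*| = sqrt(E'^2 + E''^2)
= sqrt(16.15^2 + 4.46^2)
= sqrt(260.8225 + 19.8916)
= 16.755 MPa

16.755 MPa


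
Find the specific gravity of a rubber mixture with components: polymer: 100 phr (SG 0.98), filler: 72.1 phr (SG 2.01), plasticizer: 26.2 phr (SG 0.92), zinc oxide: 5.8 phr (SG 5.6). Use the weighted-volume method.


Sum of weights = 204.1
Volume contributions:
  polymer: 100/0.98 = 102.0408
  filler: 72.1/2.01 = 35.8706
  plasticizer: 26.2/0.92 = 28.4783
  zinc oxide: 5.8/5.6 = 1.0357
Sum of volumes = 167.4254
SG = 204.1 / 167.4254 = 1.219

SG = 1.219


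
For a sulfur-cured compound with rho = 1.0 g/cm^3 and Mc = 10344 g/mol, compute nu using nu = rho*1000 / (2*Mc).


nu = rho * 1000 / (2 * Mc)
nu = 1.0 * 1000 / (2 * 10344)
nu = 1000.0 / 20688
nu = 0.0483 mol/L

0.0483 mol/L


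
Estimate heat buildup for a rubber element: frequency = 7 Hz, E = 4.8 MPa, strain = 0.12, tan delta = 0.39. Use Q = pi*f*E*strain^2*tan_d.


Q = pi * f * E * strain^2 * tan_d
= pi * 7 * 4.8 * 0.12^2 * 0.39
= pi * 7 * 4.8 * 0.0144 * 0.39
= 0.5928

Q = 0.5928


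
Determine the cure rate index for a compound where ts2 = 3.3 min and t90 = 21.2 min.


CRI = 100 / (t90 - ts2)
= 100 / (21.2 - 3.3)
= 100 / 17.9
= 5.59 min^-1

5.59 min^-1


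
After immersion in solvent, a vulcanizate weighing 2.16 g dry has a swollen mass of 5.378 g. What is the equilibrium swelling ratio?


Q = W_swollen / W_dry
Q = 5.378 / 2.16
Q = 2.49

Q = 2.49


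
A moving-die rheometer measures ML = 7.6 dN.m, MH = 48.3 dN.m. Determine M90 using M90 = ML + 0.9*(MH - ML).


M90 = ML + 0.9 * (MH - ML)
M90 = 7.6 + 0.9 * (48.3 - 7.6)
M90 = 7.6 + 0.9 * 40.7
M90 = 44.23 dN.m

44.23 dN.m


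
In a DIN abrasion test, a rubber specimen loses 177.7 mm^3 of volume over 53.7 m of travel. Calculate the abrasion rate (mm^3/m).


Rate = volume_loss / distance
= 177.7 / 53.7
= 3.309 mm^3/m

3.309 mm^3/m


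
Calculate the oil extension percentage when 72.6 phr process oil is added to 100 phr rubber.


Oil % = oil / (100 + oil) * 100
= 72.6 / (100 + 72.6) * 100
= 72.6 / 172.6 * 100
= 42.06%

42.06%


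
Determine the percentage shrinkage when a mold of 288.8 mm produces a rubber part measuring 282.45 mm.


Shrinkage = (mold - part) / mold * 100
= (288.8 - 282.45) / 288.8 * 100
= 6.35 / 288.8 * 100
= 2.2%

2.2%


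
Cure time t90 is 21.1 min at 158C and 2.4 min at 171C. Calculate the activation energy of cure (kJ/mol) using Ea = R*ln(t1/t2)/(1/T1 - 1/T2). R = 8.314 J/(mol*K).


T1 = 431.15 K, T2 = 444.15 K
1/T1 - 1/T2 = 6.7887e-05
ln(t1/t2) = ln(21.1/2.4) = 2.1738
Ea = 8.314 * 2.1738 / 6.7887e-05 = 266222.7522 J/mol
Ea = 266.22 kJ/mol

266.22 kJ/mol


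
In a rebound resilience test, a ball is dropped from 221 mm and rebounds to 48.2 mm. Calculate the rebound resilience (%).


Resilience = h_rebound / h_drop * 100
= 48.2 / 221 * 100
= 21.8%

21.8%


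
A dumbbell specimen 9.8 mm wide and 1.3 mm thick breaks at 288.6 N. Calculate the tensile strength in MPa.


Area = width * thickness = 9.8 * 1.3 = 12.74 mm^2
TS = force / area = 288.6 / 12.74 = 22.65 MPa

22.65 MPa


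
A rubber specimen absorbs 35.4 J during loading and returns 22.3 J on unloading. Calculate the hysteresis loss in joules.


Hysteresis loss = loading - unloading
= 35.4 - 22.3
= 13.1 J

13.1 J


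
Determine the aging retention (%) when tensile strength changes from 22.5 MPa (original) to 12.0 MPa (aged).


Retention = aged / original * 100
= 12.0 / 22.5 * 100
= 53.3%

53.3%


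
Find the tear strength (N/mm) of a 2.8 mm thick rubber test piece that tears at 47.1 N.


Tear strength = force / thickness
= 47.1 / 2.8
= 16.82 N/mm

16.82 N/mm


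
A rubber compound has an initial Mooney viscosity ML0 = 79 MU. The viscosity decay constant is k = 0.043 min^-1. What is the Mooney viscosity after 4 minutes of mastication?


ML = ML0 * exp(-k * t)
ML = 79 * exp(-0.043 * 4)
ML = 79 * 0.8420
ML = 66.52 MU

66.52 MU


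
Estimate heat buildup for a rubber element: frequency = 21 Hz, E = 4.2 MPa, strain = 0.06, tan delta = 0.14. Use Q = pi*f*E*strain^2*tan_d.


Q = pi * f * E * strain^2 * tan_d
= pi * 21 * 4.2 * 0.06^2 * 0.14
= pi * 21 * 4.2 * 0.0036 * 0.14
= 0.1397

Q = 0.1397


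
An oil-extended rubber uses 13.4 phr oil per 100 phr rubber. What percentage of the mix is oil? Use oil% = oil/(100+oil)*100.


Oil % = oil / (100 + oil) * 100
= 13.4 / (100 + 13.4) * 100
= 13.4 / 113.4 * 100
= 11.82%

11.82%


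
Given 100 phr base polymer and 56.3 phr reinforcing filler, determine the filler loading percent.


Filler % = filler / (rubber + filler) * 100
= 56.3 / (100 + 56.3) * 100
= 56.3 / 156.3 * 100
= 36.02%

36.02%


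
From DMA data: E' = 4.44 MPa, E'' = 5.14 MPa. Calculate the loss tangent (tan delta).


tan delta = E'' / E'
= 5.14 / 4.44
= 1.1577

tan delta = 1.1577


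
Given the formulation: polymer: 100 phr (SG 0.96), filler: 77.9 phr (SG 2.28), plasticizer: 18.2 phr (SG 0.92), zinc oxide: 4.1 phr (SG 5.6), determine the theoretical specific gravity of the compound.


Sum of weights = 200.2
Volume contributions:
  polymer: 100/0.96 = 104.1667
  filler: 77.9/2.28 = 34.1667
  plasticizer: 18.2/0.92 = 19.7826
  zinc oxide: 4.1/5.6 = 0.7321
Sum of volumes = 158.8481
SG = 200.2 / 158.8481 = 1.26

SG = 1.26


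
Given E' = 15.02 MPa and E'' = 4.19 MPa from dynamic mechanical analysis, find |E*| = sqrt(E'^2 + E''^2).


|E*| = sqrt(E'^2 + E''^2)
= sqrt(15.02^2 + 4.19^2)
= sqrt(225.6004 + 17.5561)
= 15.593 MPa

15.593 MPa


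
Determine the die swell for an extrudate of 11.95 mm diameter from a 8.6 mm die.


Die swell ratio = D_extrudate / D_die
= 11.95 / 8.6
= 1.39

Die swell = 1.39


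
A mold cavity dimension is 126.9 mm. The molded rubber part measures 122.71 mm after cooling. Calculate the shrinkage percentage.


Shrinkage = (mold - part) / mold * 100
= (126.9 - 122.71) / 126.9 * 100
= 4.19 / 126.9 * 100
= 3.3%

3.3%


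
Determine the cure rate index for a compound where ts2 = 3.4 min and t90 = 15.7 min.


CRI = 100 / (t90 - ts2)
= 100 / (15.7 - 3.4)
= 100 / 12.3
= 8.13 min^-1

8.13 min^-1


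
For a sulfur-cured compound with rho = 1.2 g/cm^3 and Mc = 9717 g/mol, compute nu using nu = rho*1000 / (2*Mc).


nu = rho * 1000 / (2 * Mc)
nu = 1.2 * 1000 / (2 * 9717)
nu = 1200.0 / 19434
nu = 0.0617 mol/L

0.0617 mol/L


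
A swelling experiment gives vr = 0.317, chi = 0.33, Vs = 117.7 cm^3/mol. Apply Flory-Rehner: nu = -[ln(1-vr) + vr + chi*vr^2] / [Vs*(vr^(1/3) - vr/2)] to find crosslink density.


ln(1 - vr) = ln(1 - 0.317) = -0.3813
Numerator = -((-0.3813) + 0.317 + 0.33 * 0.317^2) = 0.0311
Denominator = 117.7 * (0.317^(1/3) - 0.317/2) = 61.5978
nu = 0.0311 / 61.5978 = 5.0487e-04 mol/cm^3

5.0487e-04 mol/cm^3


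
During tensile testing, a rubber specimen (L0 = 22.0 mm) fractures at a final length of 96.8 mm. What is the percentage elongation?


Elongation = (Lf - L0) / L0 * 100
= (96.8 - 22.0) / 22.0 * 100
= 74.8 / 22.0 * 100
= 340.0%

340.0%


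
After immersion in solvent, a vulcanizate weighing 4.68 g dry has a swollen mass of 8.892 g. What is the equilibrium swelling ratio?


Q = W_swollen / W_dry
Q = 8.892 / 4.68
Q = 1.9

Q = 1.9


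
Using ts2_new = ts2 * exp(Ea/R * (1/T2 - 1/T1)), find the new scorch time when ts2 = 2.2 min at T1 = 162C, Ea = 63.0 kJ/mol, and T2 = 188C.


Convert temperatures: T1 = 162 + 273.15 = 435.15 K, T2 = 188 + 273.15 = 461.15 K
ts2_new = 2.2 * exp(63000 / 8.314 * (1/461.15 - 1/435.15))
1/T2 - 1/T1 = -1.2957e-04
ts2_new = 0.82 min

0.82 min


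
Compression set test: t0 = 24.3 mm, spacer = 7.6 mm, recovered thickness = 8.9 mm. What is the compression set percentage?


CS = (t0 - recovered) / (t0 - ts) * 100
= (24.3 - 8.9) / (24.3 - 7.6) * 100
= 15.4 / 16.7 * 100
= 92.2%

92.2%


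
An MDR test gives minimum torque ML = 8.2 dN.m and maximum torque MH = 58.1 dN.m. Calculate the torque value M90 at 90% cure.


M90 = ML + 0.9 * (MH - ML)
M90 = 8.2 + 0.9 * (58.1 - 8.2)
M90 = 8.2 + 0.9 * 49.9
M90 = 53.11 dN.m

53.11 dN.m


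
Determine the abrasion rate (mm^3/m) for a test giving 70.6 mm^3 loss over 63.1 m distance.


Rate = volume_loss / distance
= 70.6 / 63.1
= 1.119 mm^3/m

1.119 mm^3/m


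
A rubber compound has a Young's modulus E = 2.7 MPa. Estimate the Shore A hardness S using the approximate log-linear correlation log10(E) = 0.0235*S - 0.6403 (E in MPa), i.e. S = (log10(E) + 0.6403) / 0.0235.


log10(E) = 0.0235*S - 0.6403  =>  S = (log10(E) + 0.6403) / 0.0235
log10(2.7) = 0.431364
S = (0.431364 + 0.6403) / 0.0235 = 1.071664 / 0.0235
S = 45.6

Shore A = 45.6


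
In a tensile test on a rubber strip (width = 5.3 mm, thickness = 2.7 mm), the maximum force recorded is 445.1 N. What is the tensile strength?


Area = width * thickness = 5.3 * 2.7 = 14.31 mm^2
TS = force / area = 445.1 / 14.31 = 31.1 MPa

31.1 MPa


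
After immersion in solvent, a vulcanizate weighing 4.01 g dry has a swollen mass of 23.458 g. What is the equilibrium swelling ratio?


Q = W_swollen / W_dry
Q = 23.458 / 4.01
Q = 5.85

Q = 5.85


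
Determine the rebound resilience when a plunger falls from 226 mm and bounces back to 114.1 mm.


Resilience = h_rebound / h_drop * 100
= 114.1 / 226 * 100
= 50.5%

50.5%


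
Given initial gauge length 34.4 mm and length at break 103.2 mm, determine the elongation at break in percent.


Elongation = (Lf - L0) / L0 * 100
= (103.2 - 34.4) / 34.4 * 100
= 68.8 / 34.4 * 100
= 200.0%

200.0%


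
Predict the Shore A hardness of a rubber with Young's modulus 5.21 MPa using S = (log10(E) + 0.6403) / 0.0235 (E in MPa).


log10(E) = 0.0235*S - 0.6403  =>  S = (log10(E) + 0.6403) / 0.0235
log10(5.21) = 0.716838
S = (0.716838 + 0.6403) / 0.0235 = 1.357138 / 0.0235
S = 57.8

Shore A = 57.8


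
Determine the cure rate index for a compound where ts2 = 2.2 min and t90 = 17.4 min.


CRI = 100 / (t90 - ts2)
= 100 / (17.4 - 2.2)
= 100 / 15.2
= 6.58 min^-1

6.58 min^-1


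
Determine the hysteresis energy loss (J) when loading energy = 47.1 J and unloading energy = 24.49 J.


Hysteresis loss = loading - unloading
= 47.1 - 24.49
= 22.61 J

22.61 J


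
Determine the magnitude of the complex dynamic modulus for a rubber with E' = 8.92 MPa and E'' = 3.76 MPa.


|E*| = sqrt(E'^2 + E''^2)
= sqrt(8.92^2 + 3.76^2)
= sqrt(79.5664 + 14.1376)
= 9.68 MPa

9.68 MPa


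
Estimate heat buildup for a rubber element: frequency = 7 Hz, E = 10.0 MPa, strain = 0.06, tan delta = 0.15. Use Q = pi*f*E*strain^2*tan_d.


Q = pi * f * E * strain^2 * tan_d
= pi * 7 * 10.0 * 0.06^2 * 0.15
= pi * 7 * 10.0 * 0.0036 * 0.15
= 0.1188

Q = 0.1188


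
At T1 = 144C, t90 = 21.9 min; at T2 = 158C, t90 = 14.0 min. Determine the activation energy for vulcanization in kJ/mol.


T1 = 417.15 K, T2 = 431.15 K
1/T1 - 1/T2 = 7.7841e-05
ln(t1/t2) = ln(21.9/14.0) = 0.4474
Ea = 8.314 * 0.4474 / 7.7841e-05 = 47788.9018 J/mol
Ea = 47.79 kJ/mol

47.79 kJ/mol


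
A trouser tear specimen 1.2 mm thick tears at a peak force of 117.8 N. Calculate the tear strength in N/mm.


Tear strength = force / thickness
= 117.8 / 1.2
= 98.17 N/mm

98.17 N/mm


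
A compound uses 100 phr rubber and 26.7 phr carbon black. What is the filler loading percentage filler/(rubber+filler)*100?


Filler % = filler / (rubber + filler) * 100
= 26.7 / (100 + 26.7) * 100
= 26.7 / 126.7 * 100
= 21.07%

21.07%


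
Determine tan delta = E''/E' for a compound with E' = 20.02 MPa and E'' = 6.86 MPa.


tan delta = E'' / E'
= 6.86 / 20.02
= 0.3427

tan delta = 0.3427


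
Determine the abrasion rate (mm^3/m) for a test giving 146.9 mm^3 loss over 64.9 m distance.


Rate = volume_loss / distance
= 146.9 / 64.9
= 2.263 mm^3/m

2.263 mm^3/m


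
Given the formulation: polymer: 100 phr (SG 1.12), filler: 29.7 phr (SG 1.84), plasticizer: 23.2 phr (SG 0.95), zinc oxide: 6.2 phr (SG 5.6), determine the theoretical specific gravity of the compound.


Sum of weights = 159.1
Volume contributions:
  polymer: 100/1.12 = 89.2857
  filler: 29.7/1.84 = 16.1413
  plasticizer: 23.2/0.95 = 24.4211
  zinc oxide: 6.2/5.6 = 1.1071
Sum of volumes = 130.9552
SG = 159.1 / 130.9552 = 1.215

SG = 1.215


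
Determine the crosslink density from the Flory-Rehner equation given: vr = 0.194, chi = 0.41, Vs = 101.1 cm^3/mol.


ln(1 - vr) = ln(1 - 0.194) = -0.2157
Numerator = -((-0.2157) + 0.194 + 0.41 * 0.194^2) = 0.0062
Denominator = 101.1 * (0.194^(1/3) - 0.194/2) = 48.7197
nu = 0.0062 / 48.7197 = 1.2810e-04 mol/cm^3

1.2810e-04 mol/cm^3


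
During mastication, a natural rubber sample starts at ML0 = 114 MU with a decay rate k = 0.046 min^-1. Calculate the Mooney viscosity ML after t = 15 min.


ML = ML0 * exp(-k * t)
ML = 114 * exp(-0.046 * 15)
ML = 114 * 0.5016
ML = 57.18 MU

57.18 MU


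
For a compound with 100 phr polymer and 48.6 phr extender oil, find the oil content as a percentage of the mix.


Oil % = oil / (100 + oil) * 100
= 48.6 / (100 + 48.6) * 100
= 48.6 / 148.6 * 100
= 32.71%

32.71%


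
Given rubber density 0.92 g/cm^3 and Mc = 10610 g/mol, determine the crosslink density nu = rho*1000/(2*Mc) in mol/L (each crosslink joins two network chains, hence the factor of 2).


nu = rho * 1000 / (2 * Mc)
nu = 0.92 * 1000 / (2 * 10610)
nu = 920.0 / 21220
nu = 0.0434 mol/L

0.0434 mol/L


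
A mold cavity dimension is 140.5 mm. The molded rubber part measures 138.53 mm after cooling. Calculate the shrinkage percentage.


Shrinkage = (mold - part) / mold * 100
= (140.5 - 138.53) / 140.5 * 100
= 1.97 / 140.5 * 100
= 1.4%

1.4%


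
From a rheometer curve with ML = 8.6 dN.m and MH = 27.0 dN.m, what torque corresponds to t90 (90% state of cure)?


M90 = ML + 0.9 * (MH - ML)
M90 = 8.6 + 0.9 * (27.0 - 8.6)
M90 = 8.6 + 0.9 * 18.4
M90 = 25.16 dN.m

25.16 dN.m


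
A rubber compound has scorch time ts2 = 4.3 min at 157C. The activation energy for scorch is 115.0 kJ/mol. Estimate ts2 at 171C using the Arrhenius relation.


Convert temperatures: T1 = 157 + 273.15 = 430.15 K, T2 = 171 + 273.15 = 444.15 K
ts2_new = 4.3 * exp(115000 / 8.314 * (1/444.15 - 1/430.15))
1/T2 - 1/T1 = -7.3279e-05
ts2_new = 1.56 min

1.56 min


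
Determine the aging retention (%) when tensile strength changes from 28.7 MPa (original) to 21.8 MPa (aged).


Retention = aged / original * 100
= 21.8 / 28.7 * 100
= 76.0%

76.0%


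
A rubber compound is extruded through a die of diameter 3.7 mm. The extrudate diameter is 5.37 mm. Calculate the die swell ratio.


Die swell ratio = D_extrudate / D_die
= 5.37 / 3.7
= 1.451

Die swell = 1.451


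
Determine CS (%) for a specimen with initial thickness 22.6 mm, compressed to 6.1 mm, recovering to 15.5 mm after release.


CS = (t0 - recovered) / (t0 - ts) * 100
= (22.6 - 15.5) / (22.6 - 6.1) * 100
= 7.1 / 16.5 * 100
= 43.0%

43.0%


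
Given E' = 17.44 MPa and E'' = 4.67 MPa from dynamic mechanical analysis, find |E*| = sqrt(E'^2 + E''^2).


|E*| = sqrt(E'^2 + E''^2)
= sqrt(17.44^2 + 4.67^2)
= sqrt(304.1536 + 21.8089)
= 18.054 MPa

18.054 MPa


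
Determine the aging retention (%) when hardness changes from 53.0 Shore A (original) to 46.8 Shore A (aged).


Retention = aged / original * 100
= 46.8 / 53.0 * 100
= 88.3%

88.3%


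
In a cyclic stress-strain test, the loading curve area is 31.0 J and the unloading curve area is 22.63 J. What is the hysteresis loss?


Hysteresis loss = loading - unloading
= 31.0 - 22.63
= 8.37 J

8.37 J


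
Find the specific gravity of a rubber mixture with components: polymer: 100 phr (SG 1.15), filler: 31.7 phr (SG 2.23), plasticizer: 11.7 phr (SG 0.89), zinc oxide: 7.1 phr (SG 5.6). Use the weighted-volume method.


Sum of weights = 150.5
Volume contributions:
  polymer: 100/1.15 = 86.9565
  filler: 31.7/2.23 = 14.2152
  plasticizer: 11.7/0.89 = 13.1461
  zinc oxide: 7.1/5.6 = 1.2679
Sum of volumes = 115.5857
SG = 150.5 / 115.5857 = 1.302

SG = 1.302


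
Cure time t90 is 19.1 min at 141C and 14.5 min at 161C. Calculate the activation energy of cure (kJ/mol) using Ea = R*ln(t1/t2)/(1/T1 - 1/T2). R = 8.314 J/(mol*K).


T1 = 414.15 K, T2 = 434.15 K
1/T1 - 1/T2 = 1.1123e-04
ln(t1/t2) = ln(19.1/14.5) = 0.2755
Ea = 8.314 * 0.2755 / 1.1123e-04 = 20594.9933 J/mol
Ea = 20.59 kJ/mol

20.59 kJ/mol


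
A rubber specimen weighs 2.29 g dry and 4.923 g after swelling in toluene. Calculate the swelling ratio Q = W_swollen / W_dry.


Q = W_swollen / W_dry
Q = 4.923 / 2.29
Q = 2.15

Q = 2.15


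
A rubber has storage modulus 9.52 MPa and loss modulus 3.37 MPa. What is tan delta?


tan delta = E'' / E'
= 3.37 / 9.52
= 0.354

tan delta = 0.354


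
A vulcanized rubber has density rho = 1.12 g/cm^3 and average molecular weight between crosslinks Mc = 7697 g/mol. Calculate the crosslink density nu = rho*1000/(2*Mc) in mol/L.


nu = rho * 1000 / (2 * Mc)
nu = 1.12 * 1000 / (2 * 7697)
nu = 1120.0 / 15394
nu = 0.0728 mol/L

0.0728 mol/L


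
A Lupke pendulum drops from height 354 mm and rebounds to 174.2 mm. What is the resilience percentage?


Resilience = h_rebound / h_drop * 100
= 174.2 / 354 * 100
= 49.2%

49.2%


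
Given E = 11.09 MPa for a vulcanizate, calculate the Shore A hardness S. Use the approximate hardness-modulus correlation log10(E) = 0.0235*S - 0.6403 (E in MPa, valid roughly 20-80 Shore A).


log10(E) = 0.0235*S - 0.6403  =>  S = (log10(E) + 0.6403) / 0.0235
log10(11.09) = 1.044932
S = (1.044932 + 0.6403) / 0.0235 = 1.685232 / 0.0235
S = 71.7

Shore A = 71.7


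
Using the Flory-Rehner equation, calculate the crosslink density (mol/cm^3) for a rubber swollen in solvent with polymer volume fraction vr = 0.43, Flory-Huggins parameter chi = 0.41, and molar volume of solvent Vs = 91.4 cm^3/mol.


ln(1 - vr) = ln(1 - 0.43) = -0.5621
Numerator = -((-0.5621) + 0.43 + 0.41 * 0.43^2) = 0.0563
Denominator = 91.4 * (0.43^(1/3) - 0.43/2) = 49.3363
nu = 0.0563 / 49.3363 = 0.0011 mol/cm^3

0.0011 mol/cm^3


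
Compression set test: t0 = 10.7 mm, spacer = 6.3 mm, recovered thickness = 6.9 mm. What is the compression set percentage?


CS = (t0 - recovered) / (t0 - ts) * 100
= (10.7 - 6.9) / (10.7 - 6.3) * 100
= 3.8 / 4.4 * 100
= 86.4%

86.4%


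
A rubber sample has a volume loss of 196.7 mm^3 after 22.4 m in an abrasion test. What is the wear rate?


Rate = volume_loss / distance
= 196.7 / 22.4
= 8.781 mm^3/m

8.781 mm^3/m


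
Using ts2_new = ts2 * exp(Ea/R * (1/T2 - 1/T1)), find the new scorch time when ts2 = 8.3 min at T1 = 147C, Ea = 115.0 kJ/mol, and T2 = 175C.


Convert temperatures: T1 = 147 + 273.15 = 420.15 K, T2 = 175 + 273.15 = 448.15 K
ts2_new = 8.3 * exp(115000 / 8.314 * (1/448.15 - 1/420.15))
1/T2 - 1/T1 = -1.4871e-04
ts2_new = 1.06 min

1.06 min


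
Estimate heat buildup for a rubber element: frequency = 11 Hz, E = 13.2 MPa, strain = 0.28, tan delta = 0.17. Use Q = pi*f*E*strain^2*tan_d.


Q = pi * f * E * strain^2 * tan_d
= pi * 11 * 13.2 * 0.28^2 * 0.17
= pi * 11 * 13.2 * 0.0784 * 0.17
= 6.0797

Q = 6.0797


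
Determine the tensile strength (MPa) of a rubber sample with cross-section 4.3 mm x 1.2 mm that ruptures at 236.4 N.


Area = width * thickness = 4.3 * 1.2 = 5.16 mm^2
TS = force / area = 236.4 / 5.16 = 45.81 MPa

45.81 MPa


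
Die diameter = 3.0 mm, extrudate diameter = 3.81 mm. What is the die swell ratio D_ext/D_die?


Die swell ratio = D_extrudate / D_die
= 3.81 / 3.0
= 1.27

Die swell = 1.27


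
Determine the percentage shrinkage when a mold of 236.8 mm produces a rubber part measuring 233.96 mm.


Shrinkage = (mold - part) / mold * 100
= (236.8 - 233.96) / 236.8 * 100
= 2.84 / 236.8 * 100
= 1.2%

1.2%


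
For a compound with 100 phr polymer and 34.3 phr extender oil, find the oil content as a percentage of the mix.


Oil % = oil / (100 + oil) * 100
= 34.3 / (100 + 34.3) * 100
= 34.3 / 134.3 * 100
= 25.54%

25.54%


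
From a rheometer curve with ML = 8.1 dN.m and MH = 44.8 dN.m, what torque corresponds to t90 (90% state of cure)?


M90 = ML + 0.9 * (MH - ML)
M90 = 8.1 + 0.9 * (44.8 - 8.1)
M90 = 8.1 + 0.9 * 36.7
M90 = 41.13 dN.m

41.13 dN.m


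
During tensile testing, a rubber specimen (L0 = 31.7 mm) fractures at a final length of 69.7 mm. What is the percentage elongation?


Elongation = (Lf - L0) / L0 * 100
= (69.7 - 31.7) / 31.7 * 100
= 38.0 / 31.7 * 100
= 119.9%

119.9%


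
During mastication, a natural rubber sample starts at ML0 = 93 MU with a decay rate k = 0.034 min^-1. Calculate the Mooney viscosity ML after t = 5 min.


ML = ML0 * exp(-k * t)
ML = 93 * exp(-0.034 * 5)
ML = 93 * 0.8437
ML = 78.46 MU

78.46 MU


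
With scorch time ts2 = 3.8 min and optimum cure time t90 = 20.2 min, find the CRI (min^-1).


CRI = 100 / (t90 - ts2)
= 100 / (20.2 - 3.8)
= 100 / 16.4
= 6.1 min^-1

6.1 min^-1


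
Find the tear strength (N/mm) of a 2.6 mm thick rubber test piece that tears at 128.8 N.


Tear strength = force / thickness
= 128.8 / 2.6
= 49.54 N/mm

49.54 N/mm


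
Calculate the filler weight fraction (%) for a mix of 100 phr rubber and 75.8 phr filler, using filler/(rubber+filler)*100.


Filler % = filler / (rubber + filler) * 100
= 75.8 / (100 + 75.8) * 100
= 75.8 / 175.8 * 100
= 43.12%

43.12%


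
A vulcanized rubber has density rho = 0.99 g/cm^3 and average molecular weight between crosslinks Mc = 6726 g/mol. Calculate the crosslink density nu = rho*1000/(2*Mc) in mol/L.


nu = rho * 1000 / (2 * Mc)
nu = 0.99 * 1000 / (2 * 6726)
nu = 990.0 / 13452
nu = 0.0736 mol/L

0.0736 mol/L


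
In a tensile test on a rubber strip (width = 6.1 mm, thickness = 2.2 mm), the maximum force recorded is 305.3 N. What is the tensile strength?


Area = width * thickness = 6.1 * 2.2 = 13.42 mm^2
TS = force / area = 305.3 / 13.42 = 22.75 MPa

22.75 MPa


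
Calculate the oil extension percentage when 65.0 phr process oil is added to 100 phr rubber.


Oil % = oil / (100 + oil) * 100
= 65.0 / (100 + 65.0) * 100
= 65.0 / 165.0 * 100
= 39.39%

39.39%


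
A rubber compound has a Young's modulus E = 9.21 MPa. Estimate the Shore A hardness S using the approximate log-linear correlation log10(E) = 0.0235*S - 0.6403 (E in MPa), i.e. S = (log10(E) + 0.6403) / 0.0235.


log10(E) = 0.0235*S - 0.6403  =>  S = (log10(E) + 0.6403) / 0.0235
log10(9.21) = 0.964260
S = (0.964260 + 0.6403) / 0.0235 = 1.604560 / 0.0235
S = 68.3

Shore A = 68.3


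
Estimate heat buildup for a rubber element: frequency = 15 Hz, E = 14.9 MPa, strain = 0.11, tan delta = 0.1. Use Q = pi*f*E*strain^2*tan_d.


Q = pi * f * E * strain^2 * tan_d
= pi * 15 * 14.9 * 0.11^2 * 0.1
= pi * 15 * 14.9 * 0.0121 * 0.1
= 0.8496

Q = 0.8496


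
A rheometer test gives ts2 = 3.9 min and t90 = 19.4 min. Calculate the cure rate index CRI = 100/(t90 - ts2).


CRI = 100 / (t90 - ts2)
= 100 / (19.4 - 3.9)
= 100 / 15.5
= 6.45 min^-1

6.45 min^-1


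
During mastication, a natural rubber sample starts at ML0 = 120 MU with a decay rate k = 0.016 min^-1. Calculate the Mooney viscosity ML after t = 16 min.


ML = ML0 * exp(-k * t)
ML = 120 * exp(-0.016 * 16)
ML = 120 * 0.7741
ML = 92.9 MU

92.9 MU


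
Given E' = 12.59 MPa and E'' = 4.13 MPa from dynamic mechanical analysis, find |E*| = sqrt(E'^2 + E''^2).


|E*| = sqrt(E'^2 + E''^2)
= sqrt(12.59^2 + 4.13^2)
= sqrt(158.5081 + 17.0569)
= 13.25 MPa

13.25 MPa


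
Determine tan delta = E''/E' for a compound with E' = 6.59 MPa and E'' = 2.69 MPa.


tan delta = E'' / E'
= 2.69 / 6.59
= 0.4082

tan delta = 0.4082


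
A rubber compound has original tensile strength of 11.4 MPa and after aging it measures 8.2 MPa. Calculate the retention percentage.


Retention = aged / original * 100
= 8.2 / 11.4 * 100
= 71.9%

71.9%


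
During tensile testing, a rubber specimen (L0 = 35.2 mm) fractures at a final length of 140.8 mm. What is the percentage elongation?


Elongation = (Lf - L0) / L0 * 100
= (140.8 - 35.2) / 35.2 * 100
= 105.6 / 35.2 * 100
= 300.0%

300.0%


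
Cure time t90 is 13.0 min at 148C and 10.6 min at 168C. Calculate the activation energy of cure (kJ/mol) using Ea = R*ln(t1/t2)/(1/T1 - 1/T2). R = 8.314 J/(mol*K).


T1 = 421.15 K, T2 = 441.15 K
1/T1 - 1/T2 = 1.0765e-04
ln(t1/t2) = ln(13.0/10.6) = 0.2041
Ea = 8.314 * 0.2041 / 1.0765e-04 = 15762.9042 J/mol
Ea = 15.76 kJ/mol

15.76 kJ/mol


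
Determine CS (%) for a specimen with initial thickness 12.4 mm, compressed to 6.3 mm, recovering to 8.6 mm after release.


CS = (t0 - recovered) / (t0 - ts) * 100
= (12.4 - 8.6) / (12.4 - 6.3) * 100
= 3.8 / 6.1 * 100
= 62.3%

62.3%


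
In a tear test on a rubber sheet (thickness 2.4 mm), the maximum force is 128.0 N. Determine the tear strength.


Tear strength = force / thickness
= 128.0 / 2.4
= 53.33 N/mm

53.33 N/mm


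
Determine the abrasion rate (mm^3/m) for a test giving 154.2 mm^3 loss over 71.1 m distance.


Rate = volume_loss / distance
= 154.2 / 71.1
= 2.169 mm^3/m

2.169 mm^3/m


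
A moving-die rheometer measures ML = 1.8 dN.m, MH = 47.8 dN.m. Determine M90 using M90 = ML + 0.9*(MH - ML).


M90 = ML + 0.9 * (MH - ML)
M90 = 1.8 + 0.9 * (47.8 - 1.8)
M90 = 1.8 + 0.9 * 46.0
M90 = 43.2 dN.m

43.2 dN.m


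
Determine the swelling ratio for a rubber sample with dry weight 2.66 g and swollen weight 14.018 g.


Q = W_swollen / W_dry
Q = 14.018 / 2.66
Q = 5.27

Q = 5.27


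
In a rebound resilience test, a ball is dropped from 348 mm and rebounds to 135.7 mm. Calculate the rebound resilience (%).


Resilience = h_rebound / h_drop * 100
= 135.7 / 348 * 100
= 39.0%

39.0%


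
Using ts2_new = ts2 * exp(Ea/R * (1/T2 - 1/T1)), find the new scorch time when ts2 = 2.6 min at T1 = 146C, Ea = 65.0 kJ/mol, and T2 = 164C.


Convert temperatures: T1 = 146 + 273.15 = 419.15 K, T2 = 164 + 273.15 = 437.15 K
ts2_new = 2.6 * exp(65000 / 8.314 * (1/437.15 - 1/419.15))
1/T2 - 1/T1 = -9.8236e-05
ts2_new = 1.21 min

1.21 min


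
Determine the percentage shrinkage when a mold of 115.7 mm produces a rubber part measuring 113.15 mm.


Shrinkage = (mold - part) / mold * 100
= (115.7 - 113.15) / 115.7 * 100
= 2.55 / 115.7 * 100
= 2.2%

2.2%


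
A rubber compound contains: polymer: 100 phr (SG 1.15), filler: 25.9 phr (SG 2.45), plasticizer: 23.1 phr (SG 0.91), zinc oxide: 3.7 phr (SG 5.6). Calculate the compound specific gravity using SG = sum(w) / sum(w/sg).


Sum of weights = 152.7
Volume contributions:
  polymer: 100/1.15 = 86.9565
  filler: 25.9/2.45 = 10.5714
  plasticizer: 23.1/0.91 = 25.3846
  zinc oxide: 3.7/5.6 = 0.6607
Sum of volumes = 123.5733
SG = 152.7 / 123.5733 = 1.236

SG = 1.236


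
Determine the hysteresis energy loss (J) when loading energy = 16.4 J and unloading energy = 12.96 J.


Hysteresis loss = loading - unloading
= 16.4 - 12.96
= 3.44 J

3.44 J


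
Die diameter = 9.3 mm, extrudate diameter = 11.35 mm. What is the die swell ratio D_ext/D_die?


Die swell ratio = D_extrudate / D_die
= 11.35 / 9.3
= 1.22

Die swell = 1.22


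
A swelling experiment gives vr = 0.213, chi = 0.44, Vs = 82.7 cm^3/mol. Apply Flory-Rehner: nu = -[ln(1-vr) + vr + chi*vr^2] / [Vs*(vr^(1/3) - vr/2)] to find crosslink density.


ln(1 - vr) = ln(1 - 0.213) = -0.2395
Numerator = -((-0.2395) + 0.213 + 0.44 * 0.213^2) = 0.0066
Denominator = 82.7 * (0.213^(1/3) - 0.213/2) = 40.5817
nu = 0.0066 / 40.5817 = 1.6176e-04 mol/cm^3

1.6176e-04 mol/cm^3


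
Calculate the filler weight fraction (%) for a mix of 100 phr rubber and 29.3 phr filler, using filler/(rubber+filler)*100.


Filler % = filler / (rubber + filler) * 100
= 29.3 / (100 + 29.3) * 100
= 29.3 / 129.3 * 100
= 22.66%

22.66%


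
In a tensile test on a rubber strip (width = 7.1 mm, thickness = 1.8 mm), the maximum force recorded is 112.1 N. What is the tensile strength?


Area = width * thickness = 7.1 * 1.8 = 12.78 mm^2
TS = force / area = 112.1 / 12.78 = 8.77 MPa

8.77 MPa


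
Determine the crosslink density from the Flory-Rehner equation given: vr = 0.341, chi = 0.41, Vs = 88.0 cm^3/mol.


ln(1 - vr) = ln(1 - 0.341) = -0.4170
Numerator = -((-0.4170) + 0.341 + 0.41 * 0.341^2) = 0.0284
Denominator = 88.0 * (0.341^(1/3) - 0.341/2) = 46.4760
nu = 0.0284 / 46.4760 = 6.1013e-04 mol/cm^3

6.1013e-04 mol/cm^3


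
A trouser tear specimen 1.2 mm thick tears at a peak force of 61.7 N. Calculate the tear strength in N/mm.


Tear strength = force / thickness
= 61.7 / 1.2
= 51.42 N/mm

51.42 N/mm


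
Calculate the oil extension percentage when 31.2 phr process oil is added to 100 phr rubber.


Oil % = oil / (100 + oil) * 100
= 31.2 / (100 + 31.2) * 100
= 31.2 / 131.2 * 100
= 23.78%

23.78%


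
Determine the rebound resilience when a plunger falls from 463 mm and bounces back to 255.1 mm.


Resilience = h_rebound / h_drop * 100
= 255.1 / 463 * 100
= 55.1%

55.1%


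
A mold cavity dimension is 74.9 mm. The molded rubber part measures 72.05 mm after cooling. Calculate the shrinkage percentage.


Shrinkage = (mold - part) / mold * 100
= (74.9 - 72.05) / 74.9 * 100
= 2.85 / 74.9 * 100
= 3.81%

3.81%


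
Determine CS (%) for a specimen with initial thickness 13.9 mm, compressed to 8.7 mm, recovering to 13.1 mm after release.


CS = (t0 - recovered) / (t0 - ts) * 100
= (13.9 - 13.1) / (13.9 - 8.7) * 100
= 0.8 / 5.2 * 100
= 15.4%

15.4%


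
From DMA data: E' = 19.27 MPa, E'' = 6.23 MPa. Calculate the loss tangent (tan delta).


tan delta = E'' / E'
= 6.23 / 19.27
= 0.3233

tan delta = 0.3233


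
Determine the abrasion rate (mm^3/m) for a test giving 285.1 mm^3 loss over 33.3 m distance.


Rate = volume_loss / distance
= 285.1 / 33.3
= 8.562 mm^3/m

8.562 mm^3/m


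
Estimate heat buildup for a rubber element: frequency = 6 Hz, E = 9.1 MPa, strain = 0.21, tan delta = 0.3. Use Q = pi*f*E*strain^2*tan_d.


Q = pi * f * E * strain^2 * tan_d
= pi * 6 * 9.1 * 0.21^2 * 0.3
= pi * 6 * 9.1 * 0.0441 * 0.3
= 2.2694

Q = 2.2694


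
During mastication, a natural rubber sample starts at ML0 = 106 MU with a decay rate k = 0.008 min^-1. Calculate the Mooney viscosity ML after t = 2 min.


ML = ML0 * exp(-k * t)
ML = 106 * exp(-0.008 * 2)
ML = 106 * 0.9841
ML = 104.32 MU

104.32 MU


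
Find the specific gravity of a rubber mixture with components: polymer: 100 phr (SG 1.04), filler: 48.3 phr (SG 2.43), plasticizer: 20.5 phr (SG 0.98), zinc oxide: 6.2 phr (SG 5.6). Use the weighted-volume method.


Sum of weights = 175.0
Volume contributions:
  polymer: 100/1.04 = 96.1538
  filler: 48.3/2.43 = 19.8765
  plasticizer: 20.5/0.98 = 20.9184
  zinc oxide: 6.2/5.6 = 1.1071
Sum of volumes = 138.0559
SG = 175.0 / 138.0559 = 1.268

SG = 1.268


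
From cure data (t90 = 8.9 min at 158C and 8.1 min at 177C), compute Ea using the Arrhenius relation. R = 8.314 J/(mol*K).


T1 = 431.15 K, T2 = 450.15 K
1/T1 - 1/T2 = 9.7897e-05
ln(t1/t2) = ln(8.9/8.1) = 0.0942
Ea = 8.314 * 0.0942 / 9.7897e-05 = 7998.9691 J/mol
Ea = 8.0 kJ/mol

8.0 kJ/mol


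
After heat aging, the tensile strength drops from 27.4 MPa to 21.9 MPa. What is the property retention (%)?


Retention = aged / original * 100
= 21.9 / 27.4 * 100
= 79.9%

79.9%


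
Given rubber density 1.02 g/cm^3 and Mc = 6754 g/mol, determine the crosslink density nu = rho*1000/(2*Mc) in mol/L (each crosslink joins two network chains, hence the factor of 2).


nu = rho * 1000 / (2 * Mc)
nu = 1.02 * 1000 / (2 * 6754)
nu = 1020.0 / 13508
nu = 0.0755 mol/L

0.0755 mol/L


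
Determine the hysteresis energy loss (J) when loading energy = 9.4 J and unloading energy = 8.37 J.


Hysteresis loss = loading - unloading
= 9.4 - 8.37
= 1.03 J

1.03 J


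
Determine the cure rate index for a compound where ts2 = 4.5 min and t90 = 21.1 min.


CRI = 100 / (t90 - ts2)
= 100 / (21.1 - 4.5)
= 100 / 16.6
= 6.02 min^-1

6.02 min^-1


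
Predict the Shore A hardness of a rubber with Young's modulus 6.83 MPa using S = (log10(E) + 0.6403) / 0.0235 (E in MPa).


log10(E) = 0.0235*S - 0.6403  =>  S = (log10(E) + 0.6403) / 0.0235
log10(6.83) = 0.834421
S = (0.834421 + 0.6403) / 0.0235 = 1.474721 / 0.0235
S = 62.8

Shore A = 62.8


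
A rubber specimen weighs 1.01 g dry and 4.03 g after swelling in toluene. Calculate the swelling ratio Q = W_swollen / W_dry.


Q = W_swollen / W_dry
Q = 4.03 / 1.01
Q = 3.99

Q = 3.99


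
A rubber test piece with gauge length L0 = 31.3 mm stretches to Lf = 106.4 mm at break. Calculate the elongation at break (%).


Elongation = (Lf - L0) / L0 * 100
= (106.4 - 31.3) / 31.3 * 100
= 75.1 / 31.3 * 100
= 239.9%

239.9%


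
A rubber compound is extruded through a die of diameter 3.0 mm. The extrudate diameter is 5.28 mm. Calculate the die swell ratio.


Die swell ratio = D_extrudate / D_die
= 5.28 / 3.0
= 1.76

Die swell = 1.76


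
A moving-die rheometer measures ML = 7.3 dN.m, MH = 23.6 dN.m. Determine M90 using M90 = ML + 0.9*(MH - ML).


M90 = ML + 0.9 * (MH - ML)
M90 = 7.3 + 0.9 * (23.6 - 7.3)
M90 = 7.3 + 0.9 * 16.3
M90 = 21.97 dN.m

21.97 dN.m


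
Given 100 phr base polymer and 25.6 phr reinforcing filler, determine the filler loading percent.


Filler % = filler / (rubber + filler) * 100
= 25.6 / (100 + 25.6) * 100
= 25.6 / 125.6 * 100
= 20.38%

20.38%


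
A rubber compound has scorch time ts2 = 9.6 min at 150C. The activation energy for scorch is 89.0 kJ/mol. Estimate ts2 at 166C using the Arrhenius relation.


Convert temperatures: T1 = 150 + 273.15 = 423.15 K, T2 = 166 + 273.15 = 439.15 K
ts2_new = 9.6 * exp(89000 / 8.314 * (1/439.15 - 1/423.15))
1/T2 - 1/T1 = -8.6102e-05
ts2_new = 3.82 min

3.82 min


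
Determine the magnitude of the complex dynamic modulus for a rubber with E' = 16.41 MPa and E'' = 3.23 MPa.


|E*| = sqrt(E'^2 + E''^2)
= sqrt(16.41^2 + 3.23^2)
= sqrt(269.2881 + 10.4329)
= 16.725 MPa

16.725 MPa


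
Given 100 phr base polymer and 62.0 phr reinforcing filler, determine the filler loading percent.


Filler % = filler / (rubber + filler) * 100
= 62.0 / (100 + 62.0) * 100
= 62.0 / 162.0 * 100
= 38.27%

38.27%


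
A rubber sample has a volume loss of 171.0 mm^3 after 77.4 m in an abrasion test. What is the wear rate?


Rate = volume_loss / distance
= 171.0 / 77.4
= 2.209 mm^3/m

2.209 mm^3/m


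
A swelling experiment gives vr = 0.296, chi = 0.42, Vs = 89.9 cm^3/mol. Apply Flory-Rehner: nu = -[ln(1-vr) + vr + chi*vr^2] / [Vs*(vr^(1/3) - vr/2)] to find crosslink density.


ln(1 - vr) = ln(1 - 0.296) = -0.3510
Numerator = -((-0.3510) + 0.296 + 0.42 * 0.296^2) = 0.0182
Denominator = 89.9 * (0.296^(1/3) - 0.296/2) = 46.6081
nu = 0.0182 / 46.6081 = 3.9002e-04 mol/cm^3

3.9002e-04 mol/cm^3


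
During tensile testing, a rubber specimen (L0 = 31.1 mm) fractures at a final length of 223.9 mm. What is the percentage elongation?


Elongation = (Lf - L0) / L0 * 100
= (223.9 - 31.1) / 31.1 * 100
= 192.8 / 31.1 * 100
= 619.9%

619.9%


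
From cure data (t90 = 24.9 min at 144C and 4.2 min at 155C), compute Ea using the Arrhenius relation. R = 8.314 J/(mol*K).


T1 = 417.15 K, T2 = 428.15 K
1/T1 - 1/T2 = 6.1589e-05
ln(t1/t2) = ln(24.9/4.2) = 1.7798
Ea = 8.314 * 1.7798 / 6.1589e-05 = 240255.1210 J/mol
Ea = 240.26 kJ/mol

240.26 kJ/mol


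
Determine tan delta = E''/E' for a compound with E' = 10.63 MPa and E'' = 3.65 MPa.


tan delta = E'' / E'
= 3.65 / 10.63
= 0.3434

tan delta = 0.3434


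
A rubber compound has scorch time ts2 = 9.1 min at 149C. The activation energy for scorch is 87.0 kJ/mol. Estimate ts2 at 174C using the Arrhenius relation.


Convert temperatures: T1 = 149 + 273.15 = 422.15 K, T2 = 174 + 273.15 = 447.15 K
ts2_new = 9.1 * exp(87000 / 8.314 * (1/447.15 - 1/422.15))
1/T2 - 1/T1 = -1.3244e-04
ts2_new = 2.28 min

2.28 min


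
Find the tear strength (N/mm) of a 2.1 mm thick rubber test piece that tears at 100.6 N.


Tear strength = force / thickness
= 100.6 / 2.1
= 47.9 N/mm

47.9 N/mm


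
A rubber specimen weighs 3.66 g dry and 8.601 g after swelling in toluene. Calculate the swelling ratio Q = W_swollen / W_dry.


Q = W_swollen / W_dry
Q = 8.601 / 3.66
Q = 2.35

Q = 2.35


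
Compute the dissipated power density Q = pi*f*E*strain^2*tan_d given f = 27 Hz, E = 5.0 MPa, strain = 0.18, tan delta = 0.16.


Q = pi * f * E * strain^2 * tan_d
= pi * 27 * 5.0 * 0.18^2 * 0.16
= pi * 27 * 5.0 * 0.0324 * 0.16
= 2.1986

Q = 2.1986


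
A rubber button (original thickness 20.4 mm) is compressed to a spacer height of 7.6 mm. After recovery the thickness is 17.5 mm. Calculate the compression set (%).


CS = (t0 - recovered) / (t0 - ts) * 100
= (20.4 - 17.5) / (20.4 - 7.6) * 100
= 2.9 / 12.8 * 100
= 22.7%

22.7%


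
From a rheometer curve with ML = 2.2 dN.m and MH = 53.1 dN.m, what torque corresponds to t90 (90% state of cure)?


M90 = ML + 0.9 * (MH - ML)
M90 = 2.2 + 0.9 * (53.1 - 2.2)
M90 = 2.2 + 0.9 * 50.9
M90 = 48.01 dN.m

48.01 dN.m


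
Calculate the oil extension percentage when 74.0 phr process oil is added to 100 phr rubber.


Oil % = oil / (100 + oil) * 100
= 74.0 / (100 + 74.0) * 100
= 74.0 / 174.0 * 100
= 42.53%

42.53%


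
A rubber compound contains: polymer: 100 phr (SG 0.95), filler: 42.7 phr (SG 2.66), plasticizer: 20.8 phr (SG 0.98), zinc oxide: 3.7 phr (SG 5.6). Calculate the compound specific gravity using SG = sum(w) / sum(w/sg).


Sum of weights = 167.2
Volume contributions:
  polymer: 100/0.95 = 105.2632
  filler: 42.7/2.66 = 16.0526
  plasticizer: 20.8/0.98 = 21.2245
  zinc oxide: 3.7/5.6 = 0.6607
Sum of volumes = 143.2010
SG = 167.2 / 143.2010 = 1.168

SG = 1.168


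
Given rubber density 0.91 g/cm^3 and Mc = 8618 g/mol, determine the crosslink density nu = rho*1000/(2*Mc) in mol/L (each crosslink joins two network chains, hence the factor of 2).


nu = rho * 1000 / (2 * Mc)
nu = 0.91 * 1000 / (2 * 8618)
nu = 910.0 / 17236
nu = 0.0528 mol/L

0.0528 mol/L
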